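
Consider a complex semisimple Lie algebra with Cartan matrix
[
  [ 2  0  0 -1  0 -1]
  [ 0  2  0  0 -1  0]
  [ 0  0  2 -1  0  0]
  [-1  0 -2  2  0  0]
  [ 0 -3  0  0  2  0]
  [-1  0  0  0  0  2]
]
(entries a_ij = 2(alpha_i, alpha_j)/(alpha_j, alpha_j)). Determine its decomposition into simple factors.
B_4 (so(9)) ⊕ G_2

The diagram associated to this matrix has two connected components: the simple roots {alpha_1, alpha_3, alpha_4, alpha_6} form a chain of 4 nodes with a double edge at one end; the terminal node there is the unique short simple root (B_4), and {alpha_2, alpha_5} form two nodes joined by a triple edge (G_2). A semisimple Lie algebra decomposes uniquely as the direct sum of simple ideals, one per connected component of its Dynkin diagram, so g ≅ B_4 ⊕ G_2 (dimension 36 + 14 = 50).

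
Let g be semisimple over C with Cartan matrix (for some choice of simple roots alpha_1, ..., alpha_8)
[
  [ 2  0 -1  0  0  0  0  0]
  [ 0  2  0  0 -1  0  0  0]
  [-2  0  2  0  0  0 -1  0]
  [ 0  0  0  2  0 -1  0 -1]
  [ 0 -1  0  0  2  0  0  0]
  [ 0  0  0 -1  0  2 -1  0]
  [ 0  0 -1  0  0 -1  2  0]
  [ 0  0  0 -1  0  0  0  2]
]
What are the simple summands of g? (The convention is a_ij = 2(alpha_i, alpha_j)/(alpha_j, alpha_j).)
The diagram associated to this matrix has two connected components: the simple roots {alpha_2, alpha_5} form a chain of 2 nodes with single edges (A_2), and {alpha_1, alpha_3, alpha_4, alpha_6, alpha_7, alpha_8} form a chain of 6 nodes with a double edge at one end; the terminal node there is the unique short simple root (B_6). A semisimple Lie algebra decomposes uniquely as the direct sum of simple ideals, one per connected component of its Dynkin diagram, so g ≅ A_2 ⊕ B_6 (dimension 8 + 78 = 86).

A_2 (sl(3)) ⊕ B_6 (so(13))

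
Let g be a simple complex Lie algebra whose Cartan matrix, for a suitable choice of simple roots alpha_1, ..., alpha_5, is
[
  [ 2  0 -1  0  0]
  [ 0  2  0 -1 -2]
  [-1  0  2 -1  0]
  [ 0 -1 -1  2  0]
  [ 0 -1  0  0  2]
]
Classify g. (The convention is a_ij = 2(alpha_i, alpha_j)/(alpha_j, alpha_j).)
The matrix has rank 5 with 2's on the diagonal. Reading the off-diagonal entries as Dynkin edges (a single edge where a_ij = a_ji = -1; a double or triple edge where a_ij * a_ji = 2 or 3), the diagram is a chain of 5 nodes with a double edge at one end; the terminal node there is the unique short simple root (B_5). One simple-root ordering that puts it in standard form is (alpha_1, alpha_3, alpha_4, alpha_2, alpha_5). So the algebra is type B_5, i.e. so(11).

B_5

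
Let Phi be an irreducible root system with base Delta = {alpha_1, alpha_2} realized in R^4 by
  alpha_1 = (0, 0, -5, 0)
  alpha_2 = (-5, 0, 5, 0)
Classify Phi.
B_2 (so(5))

Compute the Cartan integers a_ij = 2(alpha_i, alpha_j)/(alpha_j, alpha_j); the resulting 2x2 Cartan matrix is
[[2, -1], [-2, 2]].
The roots have two lengths (squared-length ratio 2:1); the short ones are alpha_{1}. The associated Dynkin diagram is a chain of 2 nodes with a double edge at one end; the terminal node there is the unique short simple root (B_2), so the type is B_2 (the algebra so(5)).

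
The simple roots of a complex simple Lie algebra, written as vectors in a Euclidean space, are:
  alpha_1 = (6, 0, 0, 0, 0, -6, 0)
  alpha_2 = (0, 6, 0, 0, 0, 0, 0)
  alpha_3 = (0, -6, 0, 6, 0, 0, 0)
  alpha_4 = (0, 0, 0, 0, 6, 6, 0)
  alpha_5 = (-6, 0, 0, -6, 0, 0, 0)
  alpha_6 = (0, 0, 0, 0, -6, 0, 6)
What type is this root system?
type B_6

Compute the Cartan integers a_ij = 2(alpha_i, alpha_j)/(alpha_j, alpha_j); the resulting 6x6 Cartan matrix is
[[2, 0, 0, -1, -1, 0], [0, 2, -1, 0, 0, 0], [0, -2, 2, 0, -1, 0], [-1, 0, 0, 2, 0, -1], [-1, 0, -1, 0, 2, 0], [0, 0, 0, -1, 0, 2]].
The roots have two lengths (squared-length ratio 2:1); the short ones are alpha_{2}. The associated Dynkin diagram is a chain of 6 nodes with a double edge at one end; the terminal node there is the unique short simple root (B_6), so the type is B_6 (the algebra so(13)).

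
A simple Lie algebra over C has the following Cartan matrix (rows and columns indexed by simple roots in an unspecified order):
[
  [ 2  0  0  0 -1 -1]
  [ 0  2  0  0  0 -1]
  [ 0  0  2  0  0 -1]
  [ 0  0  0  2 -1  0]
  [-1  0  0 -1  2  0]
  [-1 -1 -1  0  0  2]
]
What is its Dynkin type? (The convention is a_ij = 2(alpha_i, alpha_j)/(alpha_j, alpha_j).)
D_6 (so(12))

The matrix has rank 6 with 2's on the diagonal. Reading the off-diagonal entries as Dynkin edges (a single edge where a_ij = a_ji = -1; a double or triple edge where a_ij * a_ji = 2 or 3), the diagram is a chain of 4 nodes with a fork of two nodes at one end (D_6). One simple-root ordering that puts it in standard form is (alpha_4, alpha_5, alpha_1, alpha_6, alpha_3, alpha_2). So the algebra is type D_6, i.e. so(12).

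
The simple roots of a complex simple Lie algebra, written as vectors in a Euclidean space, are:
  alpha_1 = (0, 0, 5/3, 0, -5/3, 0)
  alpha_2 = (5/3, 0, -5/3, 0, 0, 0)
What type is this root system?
A2

Compute the Cartan integers a_ij = 2(alpha_i, alpha_j)/(alpha_j, alpha_j); the resulting 2x2 Cartan matrix is
[[2, -1], [-1, 2]].
All simple roots have the same length, so the diagram is simply laced. The associated Dynkin diagram is a chain of 2 nodes with single edges (A_2), so the type is A_2 (the algebra sl(3)).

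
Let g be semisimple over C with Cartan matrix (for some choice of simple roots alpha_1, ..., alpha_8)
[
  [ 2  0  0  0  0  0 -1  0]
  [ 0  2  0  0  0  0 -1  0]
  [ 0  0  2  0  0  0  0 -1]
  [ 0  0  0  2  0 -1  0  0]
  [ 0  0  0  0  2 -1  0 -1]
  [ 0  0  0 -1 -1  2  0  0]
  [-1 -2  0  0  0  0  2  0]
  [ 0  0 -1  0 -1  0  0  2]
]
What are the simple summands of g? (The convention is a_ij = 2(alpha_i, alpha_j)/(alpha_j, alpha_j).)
A5 ⊕ B3

The diagram associated to this matrix has two connected components: the simple roots {alpha_3, alpha_4, alpha_5, alpha_6, alpha_8} form a chain of 5 nodes with single edges (A_5), and {alpha_1, alpha_2, alpha_7} form a chain of 3 nodes with a double edge at one end; the terminal node there is the unique short simple root (B_3). A semisimple Lie algebra decomposes uniquely as the direct sum of simple ideals, one per connected component of its Dynkin diagram, so g ≅ A_5 ⊕ B_3 (dimension 35 + 21 = 56).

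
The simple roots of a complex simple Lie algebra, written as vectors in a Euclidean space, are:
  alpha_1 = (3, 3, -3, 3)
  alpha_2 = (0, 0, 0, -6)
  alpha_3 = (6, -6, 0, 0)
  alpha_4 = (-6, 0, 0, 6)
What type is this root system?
Compute the Cartan integers a_ij = 2(alpha_i, alpha_j)/(alpha_j, alpha_j); the resulting 4x4 Cartan matrix is
[[2, -1, 0, 0], [-1, 2, 0, -1], [0, 0, 2, -1], [0, -2, -1, 2]].
The roots have two lengths (squared-length ratio 2:1); the short ones are alpha_{1,2}. The associated Dynkin diagram is a chain of 4 nodes with a double edge between the middle two (F_4), so the type is F_4.

F_4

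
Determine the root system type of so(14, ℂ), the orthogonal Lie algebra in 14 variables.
D7

This is so(14) with 14 even, which has dimension 14(14-1)/2 = 91 and rank 14/2 = 7. In the classification of classical Lie algebras, the orthogonal algebra so(2n) in an even number of variables has type D_n; here n = 7, so the Dynkin diagram is a chain of 5 nodes with a fork of two nodes at one end (D_7). Hence the type is D_7.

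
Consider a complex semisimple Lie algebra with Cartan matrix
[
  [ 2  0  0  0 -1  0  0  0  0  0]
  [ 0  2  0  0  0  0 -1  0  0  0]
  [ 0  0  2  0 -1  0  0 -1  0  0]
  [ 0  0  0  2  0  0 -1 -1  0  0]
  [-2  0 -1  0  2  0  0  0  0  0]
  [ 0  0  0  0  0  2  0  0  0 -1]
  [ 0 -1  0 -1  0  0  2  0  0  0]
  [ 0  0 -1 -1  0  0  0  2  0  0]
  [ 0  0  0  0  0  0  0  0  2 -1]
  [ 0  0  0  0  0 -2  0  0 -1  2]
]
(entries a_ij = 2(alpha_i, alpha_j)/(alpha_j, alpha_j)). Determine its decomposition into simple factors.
The diagram associated to this matrix has two connected components: the simple roots {alpha_6, alpha_9, alpha_10} form a chain of 3 nodes with a double edge at one end; the terminal node there is the unique short simple root (B_3), and {alpha_1, alpha_2, alpha_3, alpha_4, alpha_5, alpha_7, alpha_8} form a chain of 7 nodes with a double edge at one end; the terminal node there is the unique short simple root (B_7). A semisimple Lie algebra decomposes uniquely as the direct sum of simple ideals, one per connected component of its Dynkin diagram, so g ≅ B_3 ⊕ B_7 (dimension 21 + 105 = 126).

type B_3 + type B_7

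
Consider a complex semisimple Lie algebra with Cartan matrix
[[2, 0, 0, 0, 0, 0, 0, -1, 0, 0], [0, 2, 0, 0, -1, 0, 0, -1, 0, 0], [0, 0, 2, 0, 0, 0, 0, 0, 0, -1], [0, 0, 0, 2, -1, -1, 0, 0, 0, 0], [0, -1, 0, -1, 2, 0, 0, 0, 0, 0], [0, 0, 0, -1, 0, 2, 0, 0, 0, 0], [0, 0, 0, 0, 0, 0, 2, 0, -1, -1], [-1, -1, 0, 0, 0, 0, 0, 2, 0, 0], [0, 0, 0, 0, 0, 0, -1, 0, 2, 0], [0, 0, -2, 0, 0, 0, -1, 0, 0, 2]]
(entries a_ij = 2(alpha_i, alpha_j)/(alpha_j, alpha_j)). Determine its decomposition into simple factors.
The diagram associated to this matrix has two connected components: the simple roots {alpha_1, alpha_2, alpha_4, alpha_5, alpha_6, alpha_8} form a chain of 6 nodes with single edges (A_6), and {alpha_3, alpha_7, alpha_9, alpha_10} form a chain of 4 nodes with a double edge at one end; the terminal node there is the unique short simple root (B_4). A semisimple Lie algebra decomposes uniquely as the direct sum of simple ideals, one per connected component of its Dynkin diagram, so g ≅ A_6 ⊕ B_4 (dimension 48 + 36 = 84).

A_6 (sl(7)) ⊕ B_4 (so(9))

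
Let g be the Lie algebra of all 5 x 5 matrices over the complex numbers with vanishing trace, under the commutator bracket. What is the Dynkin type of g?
A_4 (sl(5))

This is sl(5), which has dimension 5^2 - 1 = 24 and rank 5 - 1 = 4 (a Cartan subalgebra is the diagonal traceless matrices). In the classification of classical Lie algebras, the special linear algebra sl(n+1) has type A_n; here n = 4, so the Dynkin diagram is a chain of 4 nodes with single edges (A_4). Hence the type is A_4.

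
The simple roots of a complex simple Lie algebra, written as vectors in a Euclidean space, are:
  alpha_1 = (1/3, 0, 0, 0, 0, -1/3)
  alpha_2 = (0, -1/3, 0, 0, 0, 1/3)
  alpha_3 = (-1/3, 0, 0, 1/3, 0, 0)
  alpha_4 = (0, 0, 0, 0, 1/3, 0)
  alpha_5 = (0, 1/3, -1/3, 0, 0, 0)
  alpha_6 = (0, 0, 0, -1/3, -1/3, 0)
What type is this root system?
B6

Compute the Cartan integers a_ij = 2(alpha_i, alpha_j)/(alpha_j, alpha_j); the resulting 6x6 Cartan matrix is
[[2, -1, -1, 0, 0, 0], [-1, 2, 0, 0, -1, 0], [-1, 0, 2, 0, 0, -1], [0, 0, 0, 2, 0, -1], [0, -1, 0, 0, 2, 0], [0, 0, -1, -2, 0, 2]].
The roots have two lengths (squared-length ratio 2:1); the short ones are alpha_{4}. The associated Dynkin diagram is a chain of 6 nodes with a double edge at one end; the terminal node there is the unique short simple root (B_6), so the type is B_6 (the algebra so(13)).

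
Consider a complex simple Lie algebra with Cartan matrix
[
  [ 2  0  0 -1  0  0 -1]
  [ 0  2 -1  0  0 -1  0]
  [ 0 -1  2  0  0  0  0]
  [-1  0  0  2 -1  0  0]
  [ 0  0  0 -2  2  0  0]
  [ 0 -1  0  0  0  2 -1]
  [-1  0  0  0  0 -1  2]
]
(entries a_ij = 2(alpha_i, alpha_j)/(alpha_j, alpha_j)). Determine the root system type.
type C_7

The matrix has rank 7 with 2's on the diagonal. Reading the off-diagonal entries as Dynkin edges (a single edge where a_ij = a_ji = -1; a double or triple edge where a_ij * a_ji = 2 or 3), the diagram is a chain of 7 nodes with a double edge at one end; the terminal node there is the unique long simple root (C_7). One simple-root ordering that puts it in standard form is (alpha_3, alpha_2, alpha_6, alpha_7, alpha_1, alpha_4, alpha_5). So the algebra is type C_7, i.e. sp(14).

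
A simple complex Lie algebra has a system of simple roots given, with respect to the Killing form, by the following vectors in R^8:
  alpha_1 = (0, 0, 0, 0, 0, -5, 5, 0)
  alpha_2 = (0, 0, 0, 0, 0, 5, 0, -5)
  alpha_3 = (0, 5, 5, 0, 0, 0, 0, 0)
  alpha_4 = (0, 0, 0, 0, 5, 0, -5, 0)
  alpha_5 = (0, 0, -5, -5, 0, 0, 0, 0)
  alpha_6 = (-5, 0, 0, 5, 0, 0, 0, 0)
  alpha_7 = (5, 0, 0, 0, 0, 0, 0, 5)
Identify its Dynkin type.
Compute the Cartan integers a_ij = 2(alpha_i, alpha_j)/(alpha_j, alpha_j); the resulting 7x7 Cartan matrix is
[[2, -1, 0, -1, 0, 0, 0], [-1, 2, 0, 0, 0, 0, -1], [0, 0, 2, 0, -1, 0, 0], [-1, 0, 0, 2, 0, 0, 0], [0, 0, -1, 0, 2, -1, 0], [0, 0, 0, 0, -1, 2, -1], [0, -1, 0, 0, 0, -1, 2]].
All simple roots have the same length, so the diagram is simply laced. The associated Dynkin diagram is a chain of 7 nodes with single edges (A_7), so the type is A_7 (the algebra sl(8)).

A7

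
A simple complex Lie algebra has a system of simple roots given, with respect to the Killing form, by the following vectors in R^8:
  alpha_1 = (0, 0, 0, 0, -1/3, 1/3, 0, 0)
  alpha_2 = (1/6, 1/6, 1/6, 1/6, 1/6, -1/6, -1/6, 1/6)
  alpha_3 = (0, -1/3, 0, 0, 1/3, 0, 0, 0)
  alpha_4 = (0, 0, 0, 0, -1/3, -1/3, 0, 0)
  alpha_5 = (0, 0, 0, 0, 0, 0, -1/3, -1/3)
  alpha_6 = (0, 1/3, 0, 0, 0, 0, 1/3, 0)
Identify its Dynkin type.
type E_6

Compute the Cartan integers a_ij = 2(alpha_i, alpha_j)/(alpha_j, alpha_j); the resulting 6x6 Cartan matrix is
[[2, -1, -1, 0, 0, 0], [-1, 2, 0, 0, 0, 0], [-1, 0, 2, -1, 0, -1], [0, 0, -1, 2, 0, 0], [0, 0, 0, 0, 2, -1], [0, 0, -1, 0, -1, 2]].
All simple roots have the same length, so the diagram is simply laced. The associated Dynkin diagram is a chain of 5 nodes with one extra node attached to the third node from one end (E_6), so the type is E_6.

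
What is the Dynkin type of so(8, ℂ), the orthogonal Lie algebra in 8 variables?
This is so(8) with 8 even, which has dimension 8(8-1)/2 = 28 and rank 8/2 = 4. In the classification of classical Lie algebras, the orthogonal algebra so(2n) in an even number of variables has type D_n; here n = 4, so the Dynkin diagram is a chain of 2 nodes with a fork of two nodes at one end (D_4). Hence the type is D_4.

D_4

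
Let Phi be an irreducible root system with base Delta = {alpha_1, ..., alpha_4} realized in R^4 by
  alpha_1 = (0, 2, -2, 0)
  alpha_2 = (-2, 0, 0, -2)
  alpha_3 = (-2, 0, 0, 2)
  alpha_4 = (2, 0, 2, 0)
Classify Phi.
Compute the Cartan integers a_ij = 2(alpha_i, alpha_j)/(alpha_j, alpha_j); the resulting 4x4 Cartan matrix is
[[2, 0, 0, -1], [0, 2, 0, -1], [0, 0, 2, -1], [-1, -1, -1, 2]].
All simple roots have the same length, so the diagram is simply laced. The associated Dynkin diagram is a chain of 2 nodes with a fork of two nodes at one end (D_4), so the type is D_4 (the algebra so(8)).

D_4 (so(8))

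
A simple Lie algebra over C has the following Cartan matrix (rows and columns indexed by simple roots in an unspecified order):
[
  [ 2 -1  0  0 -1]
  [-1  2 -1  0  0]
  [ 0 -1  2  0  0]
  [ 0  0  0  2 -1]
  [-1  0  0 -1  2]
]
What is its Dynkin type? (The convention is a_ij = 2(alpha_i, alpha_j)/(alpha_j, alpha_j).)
A5

The matrix has rank 5 with 2's on the diagonal. Reading the off-diagonal entries as Dynkin edges (a single edge where a_ij = a_ji = -1; a double or triple edge where a_ij * a_ji = 2 or 3), the diagram is a chain of 5 nodes with single edges (A_5). One simple-root ordering that puts it in standard form is (alpha_3, alpha_2, alpha_1, alpha_5, alpha_4). So the algebra is type A_5, i.e. sl(6).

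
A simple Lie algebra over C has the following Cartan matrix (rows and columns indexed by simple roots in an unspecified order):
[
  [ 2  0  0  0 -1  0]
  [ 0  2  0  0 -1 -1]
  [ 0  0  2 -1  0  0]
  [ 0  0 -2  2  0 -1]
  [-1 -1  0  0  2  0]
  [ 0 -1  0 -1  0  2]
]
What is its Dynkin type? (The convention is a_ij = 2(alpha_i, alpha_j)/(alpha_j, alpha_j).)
The matrix has rank 6 with 2's on the diagonal. Reading the off-diagonal entries as Dynkin edges (a single edge where a_ij = a_ji = -1; a double or triple edge where a_ij * a_ji = 2 or 3), the diagram is a chain of 6 nodes with a double edge at one end; the terminal node there is the unique short simple root (B_6). One simple-root ordering that puts it in standard form is (alpha_1, alpha_5, alpha_2, alpha_6, alpha_4, alpha_3). So the algebra is type B_6, i.e. so(13).

type B_6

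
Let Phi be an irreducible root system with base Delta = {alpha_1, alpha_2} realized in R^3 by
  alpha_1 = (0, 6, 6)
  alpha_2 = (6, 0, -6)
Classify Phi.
A2

Compute the Cartan integers a_ij = 2(alpha_i, alpha_j)/(alpha_j, alpha_j); the resulting 2x2 Cartan matrix is
[[2, -1], [-1, 2]].
All simple roots have the same length, so the diagram is simply laced. The associated Dynkin diagram is a chain of 2 nodes with single edges (A_2), so the type is A_2 (the algebra sl(3)).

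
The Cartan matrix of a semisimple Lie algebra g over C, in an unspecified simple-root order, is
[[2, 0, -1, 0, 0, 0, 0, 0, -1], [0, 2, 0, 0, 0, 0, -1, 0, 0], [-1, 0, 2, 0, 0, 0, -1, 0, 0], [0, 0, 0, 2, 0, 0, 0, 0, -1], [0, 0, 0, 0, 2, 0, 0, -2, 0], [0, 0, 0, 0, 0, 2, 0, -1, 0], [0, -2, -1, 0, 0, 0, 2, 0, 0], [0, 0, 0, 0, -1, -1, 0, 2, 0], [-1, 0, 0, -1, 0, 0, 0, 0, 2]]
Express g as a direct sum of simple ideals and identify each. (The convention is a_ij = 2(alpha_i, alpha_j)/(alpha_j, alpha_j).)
The diagram associated to this matrix has two connected components: the simple roots {alpha_1, alpha_2, alpha_3, alpha_4, alpha_7, alpha_9} form a chain of 6 nodes with a double edge at one end; the terminal node there is the unique short simple root (B_6), and {alpha_5, alpha_6, alpha_8} form a chain of 3 nodes with a double edge at one end; the terminal node there is the unique long simple root (C_3). A semisimple Lie algebra decomposes uniquely as the direct sum of simple ideals, one per connected component of its Dynkin diagram, so g ≅ B_6 ⊕ C_3 (dimension 78 + 21 = 99).

B_6 (so(13)) ⊕ C_3 (sp(6))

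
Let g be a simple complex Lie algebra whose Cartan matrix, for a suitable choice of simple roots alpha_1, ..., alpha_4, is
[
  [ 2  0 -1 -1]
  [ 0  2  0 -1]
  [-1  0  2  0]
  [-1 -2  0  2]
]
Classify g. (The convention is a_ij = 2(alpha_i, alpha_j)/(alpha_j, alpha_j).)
The matrix has rank 4 with 2's on the diagonal. Reading the off-diagonal entries as Dynkin edges (a single edge where a_ij = a_ji = -1; a double or triple edge where a_ij * a_ji = 2 or 3), the diagram is a chain of 4 nodes with a double edge at one end; the terminal node there is the unique short simple root (B_4). One simple-root ordering that puts it in standard form is (alpha_3, alpha_1, alpha_4, alpha_2). So the algebra is type B_4, i.e. so(9).

B_4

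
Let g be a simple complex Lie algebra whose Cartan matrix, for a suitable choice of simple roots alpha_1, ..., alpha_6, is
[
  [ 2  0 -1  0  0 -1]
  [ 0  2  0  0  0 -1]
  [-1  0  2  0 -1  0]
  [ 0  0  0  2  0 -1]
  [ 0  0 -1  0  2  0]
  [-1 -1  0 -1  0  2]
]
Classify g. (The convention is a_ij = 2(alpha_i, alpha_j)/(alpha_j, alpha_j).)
The matrix has rank 6 with 2's on the diagonal. Reading the off-diagonal entries as Dynkin edges (a single edge where a_ij = a_ji = -1; a double or triple edge where a_ij * a_ji = 2 or 3), the diagram is a chain of 4 nodes with a fork of two nodes at one end (D_6). One simple-root ordering that puts it in standard form is (alpha_5, alpha_3, alpha_1, alpha_6, alpha_4, alpha_2). So the algebra is type D_6, i.e. so(12).

D_6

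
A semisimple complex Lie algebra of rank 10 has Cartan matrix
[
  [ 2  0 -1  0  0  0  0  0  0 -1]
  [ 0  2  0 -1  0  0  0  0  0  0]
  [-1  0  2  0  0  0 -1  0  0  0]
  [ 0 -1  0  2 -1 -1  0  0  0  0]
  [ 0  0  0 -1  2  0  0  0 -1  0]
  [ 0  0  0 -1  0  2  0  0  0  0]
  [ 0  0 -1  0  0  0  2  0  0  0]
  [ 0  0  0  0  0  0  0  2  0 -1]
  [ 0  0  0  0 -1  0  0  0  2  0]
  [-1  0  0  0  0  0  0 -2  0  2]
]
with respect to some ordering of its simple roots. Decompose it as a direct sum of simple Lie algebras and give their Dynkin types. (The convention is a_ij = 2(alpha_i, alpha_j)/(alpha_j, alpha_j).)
The diagram associated to this matrix has two connected components: the simple roots {alpha_1, alpha_3, alpha_7, alpha_8, alpha_10} form a chain of 5 nodes with a double edge at one end; the terminal node there is the unique short simple root (B_5), and {alpha_2, alpha_4, alpha_5, alpha_6, alpha_9} form a chain of 3 nodes with a fork of two nodes at one end (D_5). A semisimple Lie algebra decomposes uniquely as the direct sum of simple ideals, one per connected component of its Dynkin diagram, so g ≅ B_5 ⊕ D_5 (dimension 55 + 45 = 100).

B_5 + D_5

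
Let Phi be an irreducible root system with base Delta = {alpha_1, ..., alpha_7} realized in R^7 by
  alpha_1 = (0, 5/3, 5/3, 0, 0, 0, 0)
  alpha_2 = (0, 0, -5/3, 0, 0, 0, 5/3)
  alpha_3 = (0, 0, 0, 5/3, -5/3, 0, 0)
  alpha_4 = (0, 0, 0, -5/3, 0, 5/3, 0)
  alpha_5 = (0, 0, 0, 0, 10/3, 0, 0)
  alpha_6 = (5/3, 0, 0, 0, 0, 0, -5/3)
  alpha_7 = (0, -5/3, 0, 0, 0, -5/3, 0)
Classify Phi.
C_7

Compute the Cartan integers a_ij = 2(alpha_i, alpha_j)/(alpha_j, alpha_j); the resulting 7x7 Cartan matrix is
[[2, -1, 0, 0, 0, 0, -1], [-1, 2, 0, 0, 0, -1, 0], [0, 0, 2, -1, -1, 0, 0], [0, 0, -1, 2, 0, 0, -1], [0, 0, -2, 0, 2, 0, 0], [0, -1, 0, 0, 0, 2, 0], [-1, 0, 0, -1, 0, 0, 2]].
The roots have two lengths (squared-length ratio 2:1); the short ones are alpha_{1,2,3,4,6,7}. The associated Dynkin diagram is a chain of 7 nodes with a double edge at one end; the terminal node there is the unique long simple root (C_7), so the type is C_7 (the algebra sp(14)).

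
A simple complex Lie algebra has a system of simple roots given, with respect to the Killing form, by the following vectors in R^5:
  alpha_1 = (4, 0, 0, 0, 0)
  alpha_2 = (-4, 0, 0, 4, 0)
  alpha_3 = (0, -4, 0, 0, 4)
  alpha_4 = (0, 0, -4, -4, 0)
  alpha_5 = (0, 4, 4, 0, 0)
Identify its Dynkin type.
Compute the Cartan integers a_ij = 2(alpha_i, alpha_j)/(alpha_j, alpha_j); the resulting 5x5 Cartan matrix is
[[2, -1, 0, 0, 0], [-2, 2, 0, -1, 0], [0, 0, 2, 0, -1], [0, -1, 0, 2, -1], [0, 0, -1, -1, 2]].
The roots have two lengths (squared-length ratio 2:1); the short ones are alpha_{1}. The associated Dynkin diagram is a chain of 5 nodes with a double edge at one end; the terminal node there is the unique short simple root (B_5), so the type is B_5 (the algebra so(11)).

B_5 (so(11))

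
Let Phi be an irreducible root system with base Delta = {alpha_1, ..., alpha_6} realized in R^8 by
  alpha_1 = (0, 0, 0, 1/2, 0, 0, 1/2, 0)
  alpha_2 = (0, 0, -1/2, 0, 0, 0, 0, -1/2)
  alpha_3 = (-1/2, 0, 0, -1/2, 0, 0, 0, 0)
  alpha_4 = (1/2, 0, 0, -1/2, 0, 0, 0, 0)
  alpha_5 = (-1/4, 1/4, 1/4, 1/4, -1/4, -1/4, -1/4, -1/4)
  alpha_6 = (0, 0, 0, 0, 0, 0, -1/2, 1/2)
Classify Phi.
type E_6

Compute the Cartan integers a_ij = 2(alpha_i, alpha_j)/(alpha_j, alpha_j); the resulting 6x6 Cartan matrix is
[[2, 0, -1, -1, 0, -1], [0, 2, 0, 0, 0, -1], [-1, 0, 2, 0, 0, 0], [-1, 0, 0, 2, -1, 0], [0, 0, 0, -1, 2, 0], [-1, -1, 0, 0, 0, 2]].
All simple roots have the same length, so the diagram is simply laced. The associated Dynkin diagram is a chain of 5 nodes with one extra node attached to the third node from one end (E_6), so the type is E_6.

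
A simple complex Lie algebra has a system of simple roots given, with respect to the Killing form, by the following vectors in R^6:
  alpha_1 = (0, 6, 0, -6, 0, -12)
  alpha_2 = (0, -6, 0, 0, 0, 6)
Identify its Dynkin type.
Compute the Cartan integers a_ij = 2(alpha_i, alpha_j)/(alpha_j, alpha_j); the resulting 2x2 Cartan matrix is
[[2, -3], [-1, 2]].
The roots have two lengths (squared-length ratio 3:1); the short ones are alpha_{2}. The associated Dynkin diagram is two nodes joined by a triple edge (G_2), so the type is G_2.

G_2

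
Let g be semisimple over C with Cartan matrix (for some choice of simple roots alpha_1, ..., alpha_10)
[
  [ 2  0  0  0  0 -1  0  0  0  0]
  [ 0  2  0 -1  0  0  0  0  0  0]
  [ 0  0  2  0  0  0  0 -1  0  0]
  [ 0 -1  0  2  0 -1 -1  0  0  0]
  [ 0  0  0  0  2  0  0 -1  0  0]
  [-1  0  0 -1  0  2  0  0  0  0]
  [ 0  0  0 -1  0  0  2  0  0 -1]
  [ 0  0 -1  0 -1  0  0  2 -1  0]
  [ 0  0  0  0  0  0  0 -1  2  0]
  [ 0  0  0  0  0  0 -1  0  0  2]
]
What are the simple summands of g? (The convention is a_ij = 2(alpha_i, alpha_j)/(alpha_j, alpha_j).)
D_4 (so(8)) ⊕ E_6

The diagram associated to this matrix has two connected components: the simple roots {alpha_3, alpha_5, alpha_8, alpha_9} form a chain of 2 nodes with a fork of two nodes at one end (D_4), and {alpha_1, alpha_2, alpha_4, alpha_6, alpha_7, alpha_10} form a chain of 5 nodes with one extra node attached to the third node from one end (E_6). A semisimple Lie algebra decomposes uniquely as the direct sum of simple ideals, one per connected component of its Dynkin diagram, so g ≅ D_4 ⊕ E_6 (dimension 28 + 78 = 106).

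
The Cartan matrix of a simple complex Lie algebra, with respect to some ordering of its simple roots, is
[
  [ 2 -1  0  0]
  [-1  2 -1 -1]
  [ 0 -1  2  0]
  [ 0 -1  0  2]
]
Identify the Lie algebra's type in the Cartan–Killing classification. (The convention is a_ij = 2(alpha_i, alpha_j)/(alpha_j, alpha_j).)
The matrix has rank 4 with 2's on the diagonal. Reading the off-diagonal entries as Dynkin edges (a single edge where a_ij = a_ji = -1; a double or triple edge where a_ij * a_ji = 2 or 3), the diagram is a chain of 2 nodes with a fork of two nodes at one end (D_4). One simple-root ordering that puts it in standard form is (alpha_1, alpha_2, alpha_3, alpha_4). So the algebra is type D_4, i.e. so(8).

D_4 (so(8))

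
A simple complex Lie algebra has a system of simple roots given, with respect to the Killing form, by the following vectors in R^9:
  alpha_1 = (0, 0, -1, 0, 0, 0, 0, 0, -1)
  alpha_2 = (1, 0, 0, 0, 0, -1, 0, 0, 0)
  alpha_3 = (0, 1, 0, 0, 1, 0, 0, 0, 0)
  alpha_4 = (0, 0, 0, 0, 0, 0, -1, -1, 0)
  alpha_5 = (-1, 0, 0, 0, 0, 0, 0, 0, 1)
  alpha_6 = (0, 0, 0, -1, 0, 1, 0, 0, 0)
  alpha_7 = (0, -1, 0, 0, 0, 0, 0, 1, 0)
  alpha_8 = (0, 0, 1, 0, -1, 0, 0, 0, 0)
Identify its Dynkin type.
type A_8

Compute the Cartan integers a_ij = 2(alpha_i, alpha_j)/(alpha_j, alpha_j); the resulting 8x8 Cartan matrix is
[[2, 0, 0, 0, -1, 0, 0, -1], [0, 2, 0, 0, -1, -1, 0, 0], [0, 0, 2, 0, 0, 0, -1, -1], [0, 0, 0, 2, 0, 0, -1, 0], [-1, -1, 0, 0, 2, 0, 0, 0], [0, -1, 0, 0, 0, 2, 0, 0], [0, 0, -1, -1, 0, 0, 2, 0], [-1, 0, -1, 0, 0, 0, 0, 2]].
All simple roots have the same length, so the diagram is simply laced. The associated Dynkin diagram is a chain of 8 nodes with single edges (A_8), so the type is A_8 (the algebra sl(9)).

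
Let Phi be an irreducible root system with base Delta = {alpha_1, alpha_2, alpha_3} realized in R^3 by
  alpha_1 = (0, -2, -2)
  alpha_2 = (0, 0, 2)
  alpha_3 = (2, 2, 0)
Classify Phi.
B3

Compute the Cartan integers a_ij = 2(alpha_i, alpha_j)/(alpha_j, alpha_j); the resulting 3x3 Cartan matrix is
[[2, -2, -1], [-1, 2, 0], [-1, 0, 2]].
The roots have two lengths (squared-length ratio 2:1); the short ones are alpha_{2}. The associated Dynkin diagram is a chain of 3 nodes with a double edge at one end; the terminal node there is the unique short simple root (B_3), so the type is B_3 (the algebra so(7)).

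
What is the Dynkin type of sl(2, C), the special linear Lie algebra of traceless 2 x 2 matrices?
This is sl(2), which has dimension 2^2 - 1 = 3 and rank 2 - 1 = 1 (a Cartan subalgebra is the diagonal traceless matrices). In the classification of classical Lie algebras, the special linear algebra sl(n+1) has type A_n; here n = 1, so the Dynkin diagram is a chain of 1 nodes with single edges (A_1). Hence the type is A_1.

A1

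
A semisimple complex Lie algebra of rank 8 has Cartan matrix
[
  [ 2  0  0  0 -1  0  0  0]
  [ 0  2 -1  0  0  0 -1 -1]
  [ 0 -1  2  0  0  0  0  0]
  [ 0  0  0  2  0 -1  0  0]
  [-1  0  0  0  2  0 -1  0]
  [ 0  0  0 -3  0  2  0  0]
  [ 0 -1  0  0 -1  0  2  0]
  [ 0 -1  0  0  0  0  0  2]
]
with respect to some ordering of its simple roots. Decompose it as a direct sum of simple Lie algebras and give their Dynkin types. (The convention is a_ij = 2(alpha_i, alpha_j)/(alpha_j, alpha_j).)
The diagram associated to this matrix has two connected components: the simple roots {alpha_1, alpha_2, alpha_3, alpha_5, alpha_7, alpha_8} form a chain of 4 nodes with a fork of two nodes at one end (D_6), and {alpha_4, alpha_6} form two nodes joined by a triple edge (G_2). A semisimple Lie algebra decomposes uniquely as the direct sum of simple ideals, one per connected component of its Dynkin diagram, so g ≅ D_6 ⊕ G_2 (dimension 66 + 14 = 80).

D_6 (so(12)) + G_2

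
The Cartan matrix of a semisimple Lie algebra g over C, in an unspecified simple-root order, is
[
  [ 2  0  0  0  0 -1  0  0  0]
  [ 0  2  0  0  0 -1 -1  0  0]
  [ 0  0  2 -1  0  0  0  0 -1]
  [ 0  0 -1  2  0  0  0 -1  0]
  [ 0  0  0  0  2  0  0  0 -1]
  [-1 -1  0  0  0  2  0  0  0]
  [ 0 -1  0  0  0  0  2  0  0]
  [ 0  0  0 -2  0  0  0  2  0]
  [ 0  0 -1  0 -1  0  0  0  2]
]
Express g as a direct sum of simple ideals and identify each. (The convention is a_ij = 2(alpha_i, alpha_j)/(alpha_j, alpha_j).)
A4 + C5

The diagram associated to this matrix has two connected components: the simple roots {alpha_1, alpha_2, alpha_6, alpha_7} form a chain of 4 nodes with single edges (A_4), and {alpha_3, alpha_4, alpha_5, alpha_8, alpha_9} form a chain of 5 nodes with a double edge at one end; the terminal node there is the unique long simple root (C_5). A semisimple Lie algebra decomposes uniquely as the direct sum of simple ideals, one per connected component of its Dynkin diagram, so g ≅ A_4 ⊕ C_5 (dimension 24 + 55 = 79).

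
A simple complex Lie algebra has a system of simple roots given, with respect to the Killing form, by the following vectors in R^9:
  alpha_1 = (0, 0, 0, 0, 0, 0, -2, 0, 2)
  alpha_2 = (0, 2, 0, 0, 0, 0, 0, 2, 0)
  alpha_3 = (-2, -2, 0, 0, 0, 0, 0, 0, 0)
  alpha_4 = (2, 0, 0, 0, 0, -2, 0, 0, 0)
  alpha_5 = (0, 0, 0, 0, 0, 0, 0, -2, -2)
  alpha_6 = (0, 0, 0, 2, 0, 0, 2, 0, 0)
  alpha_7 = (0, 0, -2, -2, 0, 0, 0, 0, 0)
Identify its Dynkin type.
A_7 (sl(8))

Compute the Cartan integers a_ij = 2(alpha_i, alpha_j)/(alpha_j, alpha_j); the resulting 7x7 Cartan matrix is
[[2, 0, 0, 0, -1, -1, 0], [0, 2, -1, 0, -1, 0, 0], [0, -1, 2, -1, 0, 0, 0], [0, 0, -1, 2, 0, 0, 0], [-1, -1, 0, 0, 2, 0, 0], [-1, 0, 0, 0, 0, 2, -1], [0, 0, 0, 0, 0, -1, 2]].
All simple roots have the same length, so the diagram is simply laced. The associated Dynkin diagram is a chain of 7 nodes with single edges (A_7), so the type is A_7 (the algebra sl(8)).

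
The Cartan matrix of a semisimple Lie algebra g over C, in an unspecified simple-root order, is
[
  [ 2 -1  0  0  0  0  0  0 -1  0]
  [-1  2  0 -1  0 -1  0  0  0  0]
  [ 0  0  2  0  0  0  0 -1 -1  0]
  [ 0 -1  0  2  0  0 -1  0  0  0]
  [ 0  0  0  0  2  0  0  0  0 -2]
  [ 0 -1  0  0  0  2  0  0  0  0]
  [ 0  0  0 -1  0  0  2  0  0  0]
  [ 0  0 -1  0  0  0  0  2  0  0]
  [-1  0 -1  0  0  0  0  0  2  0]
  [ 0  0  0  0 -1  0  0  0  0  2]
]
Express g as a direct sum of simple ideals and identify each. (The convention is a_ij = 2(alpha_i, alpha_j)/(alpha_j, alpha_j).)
B2 ⊕ E8

The diagram associated to this matrix has two connected components: the simple roots {alpha_5, alpha_10} form a chain of 2 nodes with a double edge at one end; the terminal node there is the unique short simple root (B_2), and {alpha_1, alpha_2, alpha_3, alpha_4, alpha_6, alpha_7, alpha_8, alpha_9} form a chain of 7 nodes with one extra node attached to the third node from one end (E_8). A semisimple Lie algebra decomposes uniquely as the direct sum of simple ideals, one per connected component of its Dynkin diagram, so g ≅ B_2 ⊕ E_8 (dimension 10 + 248 = 258).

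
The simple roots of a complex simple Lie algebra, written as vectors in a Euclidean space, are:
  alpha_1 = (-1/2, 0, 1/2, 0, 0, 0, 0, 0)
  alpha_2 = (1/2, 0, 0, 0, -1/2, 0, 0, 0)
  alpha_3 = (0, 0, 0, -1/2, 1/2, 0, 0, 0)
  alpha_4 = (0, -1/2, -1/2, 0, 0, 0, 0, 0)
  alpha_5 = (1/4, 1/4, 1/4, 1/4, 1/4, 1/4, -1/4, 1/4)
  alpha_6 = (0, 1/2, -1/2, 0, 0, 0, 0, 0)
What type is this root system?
E_6

Compute the Cartan integers a_ij = 2(alpha_i, alpha_j)/(alpha_j, alpha_j); the resulting 6x6 Cartan matrix is
[[2, -1, 0, -1, 0, -1], [-1, 2, -1, 0, 0, 0], [0, -1, 2, 0, 0, 0], [-1, 0, 0, 2, -1, 0], [0, 0, 0, -1, 2, 0], [-1, 0, 0, 0, 0, 2]].
All simple roots have the same length, so the diagram is simply laced. The associated Dynkin diagram is a chain of 5 nodes with one extra node attached to the third node from one end (E_6), so the type is E_6.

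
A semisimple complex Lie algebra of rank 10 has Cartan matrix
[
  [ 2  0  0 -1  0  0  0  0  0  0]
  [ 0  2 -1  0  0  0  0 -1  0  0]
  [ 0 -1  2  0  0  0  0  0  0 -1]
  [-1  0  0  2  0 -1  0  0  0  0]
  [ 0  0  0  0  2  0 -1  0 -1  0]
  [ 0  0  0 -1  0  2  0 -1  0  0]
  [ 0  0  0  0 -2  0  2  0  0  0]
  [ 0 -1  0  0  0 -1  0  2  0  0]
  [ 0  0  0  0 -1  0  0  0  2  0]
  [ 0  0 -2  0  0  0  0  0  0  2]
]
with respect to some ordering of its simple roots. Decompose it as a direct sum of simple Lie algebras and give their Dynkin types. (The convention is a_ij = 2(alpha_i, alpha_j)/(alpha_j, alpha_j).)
The diagram associated to this matrix has two connected components: the simple roots {alpha_5, alpha_7, alpha_9} form a chain of 3 nodes with a double edge at one end; the terminal node there is the unique long simple root (C_3), and {alpha_1, alpha_2, alpha_3, alpha_4, alpha_6, alpha_8, alpha_10} form a chain of 7 nodes with a double edge at one end; the terminal node there is the unique long simple root (C_7). A semisimple Lie algebra decomposes uniquely as the direct sum of simple ideals, one per connected component of its Dynkin diagram, so g ≅ C_3 ⊕ C_7 (dimension 21 + 105 = 126).

C_3 + C_7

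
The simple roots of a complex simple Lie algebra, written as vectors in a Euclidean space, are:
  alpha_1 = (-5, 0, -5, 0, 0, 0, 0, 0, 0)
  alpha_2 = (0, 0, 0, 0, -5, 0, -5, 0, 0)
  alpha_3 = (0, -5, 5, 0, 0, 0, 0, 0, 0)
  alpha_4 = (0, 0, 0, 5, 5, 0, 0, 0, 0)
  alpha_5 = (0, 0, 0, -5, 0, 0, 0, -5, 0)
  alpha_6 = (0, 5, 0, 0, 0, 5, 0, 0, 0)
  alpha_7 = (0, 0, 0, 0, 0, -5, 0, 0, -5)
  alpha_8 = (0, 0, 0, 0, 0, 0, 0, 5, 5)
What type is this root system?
A_8 (sl(9))

Compute the Cartan integers a_ij = 2(alpha_i, alpha_j)/(alpha_j, alpha_j); the resulting 8x8 Cartan matrix is
[[2, 0, -1, 0, 0, 0, 0, 0], [0, 2, 0, -1, 0, 0, 0, 0], [-1, 0, 2, 0, 0, -1, 0, 0], [0, -1, 0, 2, -1, 0, 0, 0], [0, 0, 0, -1, 2, 0, 0, -1], [0, 0, -1, 0, 0, 2, -1, 0], [0, 0, 0, 0, 0, -1, 2, -1], [0, 0, 0, 0, -1, 0, -1, 2]].
All simple roots have the same length, so the diagram is simply laced. The associated Dynkin diagram is a chain of 8 nodes with single edges (A_8), so the type is A_8 (the algebra sl(9)).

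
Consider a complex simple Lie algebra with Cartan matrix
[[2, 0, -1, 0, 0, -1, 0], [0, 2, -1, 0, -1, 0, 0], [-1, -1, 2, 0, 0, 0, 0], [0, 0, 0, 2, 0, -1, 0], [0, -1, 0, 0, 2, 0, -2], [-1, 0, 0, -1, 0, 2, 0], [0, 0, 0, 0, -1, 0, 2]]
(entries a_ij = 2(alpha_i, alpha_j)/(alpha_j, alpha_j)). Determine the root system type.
The matrix has rank 7 with 2's on the diagonal. Reading the off-diagonal entries as Dynkin edges (a single edge where a_ij = a_ji = -1; a double or triple edge where a_ij * a_ji = 2 or 3), the diagram is a chain of 7 nodes with a double edge at one end; the terminal node there is the unique short simple root (B_7). One simple-root ordering that puts it in standard form is (alpha_4, alpha_6, alpha_1, alpha_3, alpha_2, alpha_5, alpha_7). So the algebra is type B_7, i.e. so(15).

B_7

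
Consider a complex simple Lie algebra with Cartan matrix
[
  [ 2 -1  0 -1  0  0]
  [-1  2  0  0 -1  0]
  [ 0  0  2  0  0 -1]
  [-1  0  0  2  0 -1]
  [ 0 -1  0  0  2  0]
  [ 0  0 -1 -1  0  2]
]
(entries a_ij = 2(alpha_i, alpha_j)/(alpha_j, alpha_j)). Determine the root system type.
The matrix has rank 6 with 2's on the diagonal. Reading the off-diagonal entries as Dynkin edges (a single edge where a_ij = a_ji = -1; a double or triple edge where a_ij * a_ji = 2 or 3), the diagram is a chain of 6 nodes with single edges (A_6). One simple-root ordering that puts it in standard form is (alpha_5, alpha_2, alpha_1, alpha_4, alpha_6, alpha_3). So the algebra is type A_6, i.e. sl(7).

type A_6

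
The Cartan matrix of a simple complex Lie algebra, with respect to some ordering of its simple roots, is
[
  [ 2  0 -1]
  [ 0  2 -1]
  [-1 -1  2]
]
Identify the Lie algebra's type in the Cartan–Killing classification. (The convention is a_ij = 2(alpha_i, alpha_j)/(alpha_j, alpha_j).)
The matrix has rank 3 with 2's on the diagonal. Reading the off-diagonal entries as Dynkin edges (a single edge where a_ij = a_ji = -1; a double or triple edge where a_ij * a_ji = 2 or 3), the diagram is a chain of 3 nodes with single edges (A_3). One simple-root ordering that puts it in standard form is (alpha_1, alpha_3, alpha_2). So the algebra is type A_3, i.e. sl(4).

type A_3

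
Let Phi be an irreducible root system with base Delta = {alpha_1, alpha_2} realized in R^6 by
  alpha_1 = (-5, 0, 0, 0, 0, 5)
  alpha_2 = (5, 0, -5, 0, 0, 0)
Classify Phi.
Compute the Cartan integers a_ij = 2(alpha_i, alpha_j)/(alpha_j, alpha_j); the resulting 2x2 Cartan matrix is
[[2, -1], [-1, 2]].
All simple roots have the same length, so the diagram is simply laced. The associated Dynkin diagram is a chain of 2 nodes with single edges (A_2), so the type is A_2 (the algebra sl(3)).

A2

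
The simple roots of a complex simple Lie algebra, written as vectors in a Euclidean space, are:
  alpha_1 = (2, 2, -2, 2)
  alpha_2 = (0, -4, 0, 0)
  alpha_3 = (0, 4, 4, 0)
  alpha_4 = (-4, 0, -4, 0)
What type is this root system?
Compute the Cartan integers a_ij = 2(alpha_i, alpha_j)/(alpha_j, alpha_j); the resulting 4x4 Cartan matrix is
[[2, -1, 0, 0], [-1, 2, -1, 0], [0, -2, 2, -1], [0, 0, -1, 2]].
The roots have two lengths (squared-length ratio 2:1); the short ones are alpha_{1,2}. The associated Dynkin diagram is a chain of 4 nodes with a double edge between the middle two (F_4), so the type is F_4.

F_4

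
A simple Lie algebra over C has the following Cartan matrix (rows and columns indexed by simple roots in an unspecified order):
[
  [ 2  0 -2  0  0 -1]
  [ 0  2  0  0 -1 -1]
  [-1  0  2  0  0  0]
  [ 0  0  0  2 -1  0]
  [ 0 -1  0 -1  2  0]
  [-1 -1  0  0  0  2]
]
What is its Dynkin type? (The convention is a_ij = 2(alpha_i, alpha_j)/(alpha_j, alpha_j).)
The matrix has rank 6 with 2's on the diagonal. Reading the off-diagonal entries as Dynkin edges (a single edge where a_ij = a_ji = -1; a double or triple edge where a_ij * a_ji = 2 or 3), the diagram is a chain of 6 nodes with a double edge at one end; the terminal node there is the unique short simple root (B_6). One simple-root ordering that puts it in standard form is (alpha_4, alpha_5, alpha_2, alpha_6, alpha_1, alpha_3). So the algebra is type B_6, i.e. so(13).

B_6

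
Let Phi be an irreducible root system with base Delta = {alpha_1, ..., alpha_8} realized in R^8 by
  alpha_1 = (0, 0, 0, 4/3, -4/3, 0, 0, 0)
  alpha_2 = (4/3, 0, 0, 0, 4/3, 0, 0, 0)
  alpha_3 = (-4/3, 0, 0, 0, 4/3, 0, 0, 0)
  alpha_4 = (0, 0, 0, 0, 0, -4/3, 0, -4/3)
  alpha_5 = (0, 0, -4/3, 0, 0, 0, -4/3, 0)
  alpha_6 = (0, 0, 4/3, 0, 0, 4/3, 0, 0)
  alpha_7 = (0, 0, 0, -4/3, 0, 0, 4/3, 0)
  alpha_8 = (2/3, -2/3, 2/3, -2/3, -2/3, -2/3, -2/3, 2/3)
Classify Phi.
E_8

Compute the Cartan integers a_ij = 2(alpha_i, alpha_j)/(alpha_j, alpha_j); the resulting 8x8 Cartan matrix is
[[2, -1, -1, 0, 0, 0, -1, 0], [-1, 2, 0, 0, 0, 0, 0, 0], [-1, 0, 2, 0, 0, 0, 0, -1], [0, 0, 0, 2, 0, -1, 0, 0], [0, 0, 0, 0, 2, -1, -1, 0], [0, 0, 0, -1, -1, 2, 0, 0], [-1, 0, 0, 0, -1, 0, 2, 0], [0, 0, -1, 0, 0, 0, 0, 2]].
All simple roots have the same length, so the diagram is simply laced. The associated Dynkin diagram is a chain of 7 nodes with one extra node attached to the third node from one end (E_8), so the type is E_8.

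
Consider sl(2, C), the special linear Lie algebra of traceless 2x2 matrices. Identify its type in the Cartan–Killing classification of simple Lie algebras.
A_1

This is sl(2), which has dimension 2^2 - 1 = 3 and rank 2 - 1 = 1 (a Cartan subalgebra is the diagonal traceless matrices). In the classification of classical Lie algebras, the special linear algebra sl(n+1) has type A_n; here n = 1, so the Dynkin diagram is a chain of 1 nodes with single edges (A_1). Hence the type is A_1.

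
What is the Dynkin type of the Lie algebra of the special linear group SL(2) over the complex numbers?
This is sl(2), which has dimension 2^2 - 1 = 3 and rank 2 - 1 = 1 (a Cartan subalgebra is the diagonal traceless matrices). In the classification of classical Lie algebras, the special linear algebra sl(n+1) has type A_n; here n = 1, so the Dynkin diagram is a chain of 1 nodes with single edges (A_1). Hence the type is A_1.

A1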